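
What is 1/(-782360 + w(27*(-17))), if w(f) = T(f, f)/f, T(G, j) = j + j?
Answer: -1/782358 ≈ -1.2782e-6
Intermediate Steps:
T(G, j) = 2*j
w(f) = 2 (w(f) = (2*f)/f = 2)
1/(-782360 + w(27*(-17))) = 1/(-782360 + 2) = 1/(-782358) = -1/782358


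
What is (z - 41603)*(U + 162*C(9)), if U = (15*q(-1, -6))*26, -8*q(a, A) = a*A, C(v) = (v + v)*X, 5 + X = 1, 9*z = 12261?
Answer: 481137531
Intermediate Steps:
z = 4087/3 (z = (⅑)*12261 = 4087/3 ≈ 1362.3)
X = -4 (X = -5 + 1 = -4)
C(v) = -8*v (C(v) = (v + v)*(-4) = (2*v)*(-4) = -8*v)
q(a, A) = -A*a/8 (q(a, A) = -a*A/8 = -A*a/8)
U = -585/2 (U = (15*(-⅛*(-6)*(-1)))*26 = (15*(-¾))*26 = -45/4*26 = -585/2 ≈ -292.50)
(z - 41603)*(U + 162*C(9)) = (4087/3 - 41603)*(-585/2 + 162*(-8*9)) = -120722*(-585/2 + 162*(-72))/3 = -120722*(-585/2 - 11664)/3 = -120722/3*(-23913/2) = 481137531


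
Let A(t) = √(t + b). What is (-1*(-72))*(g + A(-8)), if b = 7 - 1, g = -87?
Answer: -6264 + 72*I*√2 ≈ -6264.0 + 101.82*I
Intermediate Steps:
b = 6
A(t) = √(6 + t) (A(t) = √(t + 6) = √(6 + t))
(-1*(-72))*(g + A(-8)) = (-1*(-72))*(-87 + √(6 - 8)) = 72*(-87 + √(-2)) = 72*(-87 + I*√2) = -6264 + 72*I*√2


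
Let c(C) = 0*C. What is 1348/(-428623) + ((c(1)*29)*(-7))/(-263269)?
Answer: -1348/428623 ≈ -0.0031450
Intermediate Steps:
c(C) = 0
1348/(-428623) + ((c(1)*29)*(-7))/(-263269) = 1348/(-428623) + ((0*29)*(-7))/(-263269) = 1348*(-1/428623) + (0*(-7))*(-1/263269) = -1348/428623 + 0*(-1/263269) = -1348/428623 + 0 = -1348/428623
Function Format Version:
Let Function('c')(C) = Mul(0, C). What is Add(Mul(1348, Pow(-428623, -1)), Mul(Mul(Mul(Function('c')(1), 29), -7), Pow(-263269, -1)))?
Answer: Rational(-1348, 428623) ≈ -0.0031450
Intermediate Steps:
Function('c')(C) = 0
Add(Mul(1348, Pow(-428623, -1)), Mul(Mul(Mul(Function('c')(1), 29), -7), Pow(-263269, -1))) = Add(Mul(1348, Pow(-428623, -1)), Mul(Mul(Mul(0, 29), -7), Pow(-263269, -1))) = Add(Mul(1348, Rational(-1, 428623)), Mul(Mul(0, -7), Rational(-1, 263269))) = Add(Rational(-1348, 428623), Mul(0, Rational(-1, 263269))) = Add(Rational(-1348, 428623), 0) = Rational(-1348, 428623)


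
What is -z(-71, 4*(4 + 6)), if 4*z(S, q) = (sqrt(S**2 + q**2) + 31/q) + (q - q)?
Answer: -31/160 - sqrt(6641)/4 ≈ -20.567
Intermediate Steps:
z(S, q) = sqrt(S**2 + q**2)/4 + 31/(4*q) (z(S, q) = ((sqrt(S**2 + q**2) + 31/q) + (q - q))/4 = ((sqrt(S**2 + q**2) + 31/q) + 0)/4 = (sqrt(S**2 + q**2) + 31/q)/4 = sqrt(S**2 + q**2)/4 + 31/(4*q))
-z(-71, 4*(4 + 6)) = -(31 + (4*(4 + 6))*sqrt((-71)**2 + (4*(4 + 6))**2))/(4*(4*(4 + 6))) = -(31 + (4*10)*sqrt(5041 + (4*10)**2))/(4*(4*10)) = -(31 + 40*sqrt(5041 + 40**2))/(4*40) = -(31 + 40*sqrt(5041 + 1600))/(4*40) = -(31 + 40*sqrt(6641))/(4*40) = -(31/160 + sqrt(6641)/4) = -31/160 - sqrt(6641)/4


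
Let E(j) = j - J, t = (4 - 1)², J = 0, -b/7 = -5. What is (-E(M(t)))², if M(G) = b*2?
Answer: 4900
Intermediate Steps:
b = 35 (b = -7*(-5) = 35)
t = 9 (t = 3² = 9)
M(G) = 70 (M(G) = 35*2 = 70)
E(j) = j (E(j) = j - 1*0 = j + 0 = j)
(-E(M(t)))² = (-1*70)² = (-70)² = 4900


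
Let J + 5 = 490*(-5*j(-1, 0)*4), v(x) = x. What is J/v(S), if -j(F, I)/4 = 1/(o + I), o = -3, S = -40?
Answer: 7843/24 ≈ 326.79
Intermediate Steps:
j(F, I) = -4/(-3 + I)
J = -39215/3 (J = -5 + 490*(-(-20)/(-3 + 0)*4) = -5 + 490*(-(-20)/(-3)*4) = -5 + 490*(-(-20)*(-1)/3*4) = -5 + 490*(-5*4/3*4) = -5 + 490*(-20/3*4) = -5 + 490*(-80/3) = -5 - 39200/3 = -39215/3 ≈ -13072.)
J/v(S) = -39215/3/(-40) = -39215/3*(-1/40) = 7843/24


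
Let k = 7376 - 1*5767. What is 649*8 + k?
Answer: 6801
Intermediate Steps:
k = 1609 (k = 7376 - 5767 = 1609)
649*8 + k = 649*8 + 1609 = 5192 + 1609 = 6801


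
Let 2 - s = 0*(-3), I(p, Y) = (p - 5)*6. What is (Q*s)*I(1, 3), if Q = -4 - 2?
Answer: 288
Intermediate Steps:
Q = -6
I(p, Y) = -30 + 6*p (I(p, Y) = (-5 + p)*6 = -30 + 6*p)
s = 2 (s = 2 - 0*(-3) = 2 - 1*0 = 2 + 0 = 2)
(Q*s)*I(1, 3) = (-6*2)*(-30 + 6*1) = -12*(-30 + 6) = -12*(-24) = 288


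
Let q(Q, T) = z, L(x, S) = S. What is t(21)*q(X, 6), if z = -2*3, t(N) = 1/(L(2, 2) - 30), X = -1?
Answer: 3/14 ≈ 0.21429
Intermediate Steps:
t(N) = -1/28 (t(N) = 1/(2 - 30) = 1/(-28) = -1/28)
z = -6
q(Q, T) = -6
t(21)*q(X, 6) = -1/28*(-6) = 3/14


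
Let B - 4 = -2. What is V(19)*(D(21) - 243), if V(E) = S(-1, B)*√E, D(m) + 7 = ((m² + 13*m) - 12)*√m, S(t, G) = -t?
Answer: -250*√19 + 702*√399 ≈ 12933.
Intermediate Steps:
B = 2 (B = 4 - 2 = 2)
D(m) = -7 + √m*(-12 + m² + 13*m) (D(m) = -7 + ((m² + 13*m) - 12)*√m = -7 + (-12 + m² + 13*m)*√m = -7 + √m*(-12 + m² + 13*m))
V(E) = √E (V(E) = (-1*(-1))*√E = 1*√E = √E)
V(19)*(D(21) - 243) = √19*((-7 + 21^(5/2) - 12*√21 + 13*21^(3/2)) - 243) = √19*((-7 + 441*√21 - 12*√21 + 13*(21*√21)) - 243) = √19*((-7 + 441*√21 - 12*√21 + 273*√21) - 243) = √19*((-7 + 702*√21) - 243) = √19*(-250 + 702*√21)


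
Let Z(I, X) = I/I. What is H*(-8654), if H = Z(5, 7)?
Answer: -8654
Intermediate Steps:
Z(I, X) = 1
H = 1
H*(-8654) = 1*(-8654) = -8654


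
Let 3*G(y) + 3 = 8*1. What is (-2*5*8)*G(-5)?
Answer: -400/3 ≈ -133.33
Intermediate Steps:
G(y) = 5/3 (G(y) = -1 + (8*1)/3 = -1 + (⅓)*8 = -1 + 8/3 = 5/3)
(-2*5*8)*G(-5) = (-2*5*8)*(5/3) = -10*8*(5/3) = -80*5/3 = -400/3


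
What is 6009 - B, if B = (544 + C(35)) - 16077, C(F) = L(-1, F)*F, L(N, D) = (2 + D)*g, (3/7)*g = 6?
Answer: 3412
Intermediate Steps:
g = 14 (g = (7/3)*6 = 14)
L(N, D) = 28 + 14*D (L(N, D) = (2 + D)*14 = 28 + 14*D)
C(F) = F*(28 + 14*F) (C(F) = (28 + 14*F)*F = F*(28 + 14*F))
B = 2597 (B = (544 + 14*35*(2 + 35)) - 16077 = (544 + 14*35*37) - 16077 = (544 + 18130) - 16077 = 18674 - 16077 = 2597)
6009 - B = 6009 - 1*2597 = 6009 - 2597 = 3412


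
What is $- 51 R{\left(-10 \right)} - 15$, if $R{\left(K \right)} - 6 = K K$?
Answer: $-5421$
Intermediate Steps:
$R{\left(K \right)} = 6 + K^{2}$ ($R{\left(K \right)} = 6 + K K = 6 + K^{2}$)
$- 51 R{\left(-10 \right)} - 15 = - 51 \left(6 + \left(-10\right)^{2}\right) - 15 = - 51 \left(6 + 100\right) - 15 = \left(-51\right) 106 - 15 = -5406 - 15 = -5421$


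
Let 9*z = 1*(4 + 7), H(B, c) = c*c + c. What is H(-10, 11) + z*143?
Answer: 2761/9 ≈ 306.78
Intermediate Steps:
H(B, c) = c + c**2 (H(B, c) = c**2 + c = c + c**2)
z = 11/9 (z = (1*(4 + 7))/9 = (1*11)/9 = (1/9)*11 = 11/9 ≈ 1.2222)
H(-10, 11) + z*143 = 11*(1 + 11) + (11/9)*143 = 11*12 + 1573/9 = 132 + 1573/9 = 2761/9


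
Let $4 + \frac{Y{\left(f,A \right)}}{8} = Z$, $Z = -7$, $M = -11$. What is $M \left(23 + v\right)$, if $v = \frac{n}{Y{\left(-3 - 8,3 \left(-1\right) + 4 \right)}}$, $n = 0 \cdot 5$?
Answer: $-253$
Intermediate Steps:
$n = 0$
$Y{\left(f,A \right)} = -88$ ($Y{\left(f,A \right)} = -32 + 8 \left(-7\right) = -32 - 56 = -88$)
$v = 0$ ($v = \frac{0}{-88} = 0 \left(- \frac{1}{88}\right) = 0$)
$M \left(23 + v\right) = - 11 \left(23 + 0\right) = \left(-11\right) 23 = -253$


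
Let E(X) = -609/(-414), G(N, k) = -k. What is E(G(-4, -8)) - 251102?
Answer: -34651873/138 ≈ -2.5110e+5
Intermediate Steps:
E(X) = 203/138 (E(X) = -609*(-1/414) = 203/138)
E(G(-4, -8)) - 251102 = 203/138 - 251102 = -34651873/138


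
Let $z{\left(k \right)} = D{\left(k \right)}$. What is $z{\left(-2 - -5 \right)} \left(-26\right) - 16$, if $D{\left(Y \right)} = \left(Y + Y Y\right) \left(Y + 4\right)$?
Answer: $-2200$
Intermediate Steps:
$D{\left(Y \right)} = \left(4 + Y\right) \left(Y + Y^{2}\right)$ ($D{\left(Y \right)} = \left(Y + Y^{2}\right) \left(4 + Y\right) = \left(4 + Y\right) \left(Y + Y^{2}\right)$)
$z{\left(k \right)} = k \left(4 + k^{2} + 5 k\right)$
$z{\left(-2 - -5 \right)} \left(-26\right) - 16 = \left(-2 - -5\right) \left(4 + \left(-2 - -5\right)^{2} + 5 \left(-2 - -5\right)\right) \left(-26\right) - 16 = \left(-2 + 5\right) \left(4 + \left(-2 + 5\right)^{2} + 5 \left(-2 + 5\right)\right) \left(-26\right) - 16 = 3 \left(4 + 3^{2} + 5 \cdot 3\right) \left(-26\right) - 16 = 3 \left(4 + 9 + 15\right) \left(-26\right) - 16 = 3 \cdot 28 \left(-26\right) - 16 = 84 \left(-26\right) - 16 = -2184 - 16 = -2200$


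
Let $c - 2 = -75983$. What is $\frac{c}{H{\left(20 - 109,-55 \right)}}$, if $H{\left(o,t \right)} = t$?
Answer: $\frac{75981}{55} \approx 1381.5$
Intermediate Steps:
$c = -75981$ ($c = 2 - 75983 = -75981$)
$\frac{c}{H{\left(20 - 109,-55 \right)}} = - \frac{75981}{-55} = \left(-75981\right) \left(- \frac{1}{55}\right) = \frac{75981}{55}$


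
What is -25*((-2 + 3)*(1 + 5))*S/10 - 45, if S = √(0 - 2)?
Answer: -45 - 15*I*√2 ≈ -45.0 - 21.213*I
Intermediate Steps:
S = I*√2 (S = √(-2) = I*√2 ≈ 1.4142*I)
-25*((-2 + 3)*(1 + 5))*S/10 - 45 = -25*((-2 + 3)*(1 + 5))*(I*√2)/10 - 45 = -25*(1*6)*(I*√2)/10 - 45 = -25*6*(I*√2)/10 - 45 = -25*6*I*√2/10 - 45 = -15*I*√2 - 45 = -45 - 15*I*√2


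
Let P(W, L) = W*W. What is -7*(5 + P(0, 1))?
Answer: -35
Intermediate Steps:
P(W, L) = W²
-7*(5 + P(0, 1)) = -7*(5 + 0²) = -7*(5 + 0) = -7*5 = -35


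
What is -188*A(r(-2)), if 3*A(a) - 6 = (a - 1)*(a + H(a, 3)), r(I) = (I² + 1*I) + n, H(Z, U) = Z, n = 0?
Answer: -1880/3 ≈ -626.67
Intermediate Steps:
r(I) = I + I² (r(I) = (I² + 1*I) + 0 = (I² + I) + 0 = (I + I²) + 0 = I + I²)
A(a) = 2 + 2*a*(-1 + a)/3 (A(a) = 2 + ((a - 1)*(a + a))/3 = 2 + ((-1 + a)*(2*a))/3 = 2 + (2*a*(-1 + a))/3 = 2 + 2*a*(-1 + a)/3)
-188*A(r(-2)) = -188*(2 - (-4)*(1 - 2)/3 + 2*(-2*(1 - 2))²/3) = -188*(2 - (-4)*(-1)/3 + 2*(-2*(-1))²/3) = -188*(2 - ⅔*2 + (⅔)*2²) = -188*(2 - 4/3 + (⅔)*4) = -188*(2 - 4/3 + 8/3) = -188*10/3 = -1880/3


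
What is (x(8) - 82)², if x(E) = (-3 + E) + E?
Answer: 4761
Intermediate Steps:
x(E) = -3 + 2*E
(x(8) - 82)² = ((-3 + 2*8) - 82)² = ((-3 + 16) - 82)² = (13 - 82)² = (-69)² = 4761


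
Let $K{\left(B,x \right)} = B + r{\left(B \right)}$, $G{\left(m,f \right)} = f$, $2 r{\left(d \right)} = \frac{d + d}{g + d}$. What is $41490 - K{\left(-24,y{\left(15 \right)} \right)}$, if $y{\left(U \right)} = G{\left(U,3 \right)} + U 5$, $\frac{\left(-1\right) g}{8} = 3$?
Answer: $\frac{83027}{2} \approx 41514.0$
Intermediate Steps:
$g = -24$ ($g = \left(-8\right) 3 = -24$)
$r{\left(d \right)} = \frac{d}{-24 + d}$ ($r{\left(d \right)} = \frac{\left(d + d\right) \frac{1}{-24 + d}}{2} = \frac{2 d \frac{1}{-24 + d}}{2} = \frac{d}{-24 + d}$)
$y{\left(U \right)} = 3 + 5 U$ ($y{\left(U \right)} = 3 + U 5 = 3 + 5 U$)
$K{\left(B,x \right)} = B + \frac{B}{-24 + B}$
$41490 - K{\left(-24,y{\left(15 \right)} \right)} = 41490 - - \frac{24 \left(-23 - 24\right)}{-24 - 24} = 41490 - \left(-24\right) \frac{1}{-48} \left(-47\right) = 41490 - \left(-24\right) \left(- \frac{1}{48}\right) \left(-47\right) = 41490 - - \frac{47}{2} = 41490 + \frac{47}{2} = \frac{83027}{2}$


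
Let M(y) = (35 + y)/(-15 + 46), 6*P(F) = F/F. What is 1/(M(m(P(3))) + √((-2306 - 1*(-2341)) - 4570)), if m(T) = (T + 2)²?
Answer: 1594764/5650185001 - 1245456*I*√4535/5650185001 ≈ 0.00028225 - 0.014844*I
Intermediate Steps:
P(F) = ⅙ (P(F) = (F/F)/6 = (⅙)*1 = ⅙)
m(T) = (2 + T)²
M(y) = 35/31 + y/31 (M(y) = (35 + y)/31 = (35 + y)*(1/31) = 35/31 + y/31)
1/(M(m(P(3))) + √((-2306 - 1*(-2341)) - 4570)) = 1/((35/31 + (2 + ⅙)²/31) + √((-2306 - 1*(-2341)) - 4570)) = 1/((35/31 + (13/6)²/31) + √((-2306 + 2341) - 4570)) = 1/((35/31 + (1/31)*(169/36)) + √(35 - 4570)) = 1/((35/31 + 169/1116) + √(-4535)) = 1/(1429/1116 + I*√4535)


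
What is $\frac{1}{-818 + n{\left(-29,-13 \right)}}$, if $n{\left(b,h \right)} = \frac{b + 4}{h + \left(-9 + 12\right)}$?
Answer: $- \frac{2}{1631} \approx -0.0012262$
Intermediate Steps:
$n{\left(b,h \right)} = \frac{4 + b}{3 + h}$ ($n{\left(b,h \right)} = \frac{4 + b}{h + 3} = \frac{4 + b}{3 + h}$)
$\frac{1}{-818 + n{\left(-29,-13 \right)}} = \frac{1}{-818 + \frac{4 - 29}{3 - 13}} = \frac{1}{-818 + \frac{1}{-10} \left(-25\right)} = \frac{1}{-818 - - \frac{5}{2}} = \frac{1}{-818 + \frac{5}{2}} = \frac{1}{- \frac{1631}{2}} = - \frac{2}{1631}$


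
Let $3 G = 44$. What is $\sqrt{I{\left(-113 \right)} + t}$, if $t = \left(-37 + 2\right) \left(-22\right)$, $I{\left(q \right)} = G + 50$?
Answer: $\frac{2 \sqrt{1878}}{3} \approx 28.891$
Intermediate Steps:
$G = \frac{44}{3}$ ($G = \frac{1}{3} \cdot 44 = \frac{44}{3} \approx 14.667$)
$I{\left(q \right)} = \frac{194}{3}$ ($I{\left(q \right)} = \frac{44}{3} + 50 = \frac{194}{3}$)
$t = 770$ ($t = \left(-35\right) \left(-22\right) = 770$)
$\sqrt{I{\left(-113 \right)} + t} = \sqrt{\frac{194}{3} + 770} = \sqrt{\frac{2504}{3}} = \frac{2 \sqrt{1878}}{3}$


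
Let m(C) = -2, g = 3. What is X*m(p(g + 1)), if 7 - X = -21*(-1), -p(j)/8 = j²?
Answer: 28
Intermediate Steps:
p(j) = -8*j²
X = -14 (X = 7 - (-21)*(-1) = 7 - 1*21 = 7 - 21 = -14)
X*m(p(g + 1)) = -14*(-2) = 28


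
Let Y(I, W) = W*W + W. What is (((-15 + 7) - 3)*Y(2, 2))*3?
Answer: -198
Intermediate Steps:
Y(I, W) = W + W**2 (Y(I, W) = W**2 + W = W + W**2)
(((-15 + 7) - 3)*Y(2, 2))*3 = (((-15 + 7) - 3)*(2*(1 + 2)))*3 = ((-8 - 3)*(2*3))*3 = -11*6*3 = -66*3 = -198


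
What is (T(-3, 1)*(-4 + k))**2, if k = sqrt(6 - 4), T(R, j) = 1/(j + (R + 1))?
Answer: (4 - sqrt(2))**2 ≈ 6.6863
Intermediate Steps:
T(R, j) = 1/(1 + R + j) (T(R, j) = 1/(j + (1 + R)) = 1/(1 + R + j))
k = sqrt(2) ≈ 1.4142
(T(-3, 1)*(-4 + k))**2 = ((-4 + sqrt(2))/(1 - 3 + 1))**2 = ((-4 + sqrt(2))/(-1))**2 = (-(-4 + sqrt(2)))**2 = (4 - sqrt(2))**2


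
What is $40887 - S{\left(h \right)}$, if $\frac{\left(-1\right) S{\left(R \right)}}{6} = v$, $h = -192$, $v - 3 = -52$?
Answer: $40593$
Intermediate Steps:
$v = -49$ ($v = 3 - 52 = -49$)
$S{\left(R \right)} = 294$ ($S{\left(R \right)} = \left(-6\right) \left(-49\right) = 294$)
$40887 - S{\left(h \right)} = 40887 - 294 = 40593$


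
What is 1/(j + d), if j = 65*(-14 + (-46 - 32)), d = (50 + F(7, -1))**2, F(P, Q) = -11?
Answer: -1/4459 ≈ -0.00022427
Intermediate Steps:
d = 1521 (d = (50 - 11)**2 = 39**2 = 1521)
j = -5980 (j = 65*(-14 - 78) = 65*(-92) = -5980)
1/(j + d) = 1/(-5980 + 1521) = 1/(-4459) = -1/4459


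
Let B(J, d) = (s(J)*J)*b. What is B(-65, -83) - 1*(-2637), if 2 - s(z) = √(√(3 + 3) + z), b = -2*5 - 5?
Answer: 4587 - 975*√(-65 + √6) ≈ 4587.0 - 7711.2*I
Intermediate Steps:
b = -15 (b = -10 - 5 = -15)
s(z) = 2 - √(z + √6) (s(z) = 2 - √(√(3 + 3) + z) = 2 - √(√6 + z) = 2 - √(z + √6))
B(J, d) = -15*J*(2 - √(J + √6)) (B(J, d) = ((2 - √(J + √6))*J)*(-15) = (J*(2 - √(J + √6)))*(-15) = -15*J*(2 - √(J + √6)))
B(-65, -83) - 1*(-2637) = 15*(-65)*(-2 + √(-65 + √6)) - 1*(-2637) = (1950 - 975*√(-65 + √6)) + 2637 = 4587 - 975*√(-65 + √6)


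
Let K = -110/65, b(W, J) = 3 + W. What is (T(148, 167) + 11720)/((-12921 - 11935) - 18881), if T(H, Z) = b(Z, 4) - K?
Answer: -154592/568581 ≈ -0.27189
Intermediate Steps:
K = -22/13 (K = -110*1/65 = -22/13 ≈ -1.6923)
T(H, Z) = 61/13 + Z (T(H, Z) = (3 + Z) - 1*(-22/13) = (3 + Z) + 22/13 = 61/13 + Z)
(T(148, 167) + 11720)/((-12921 - 11935) - 18881) = ((61/13 + 167) + 11720)/((-12921 - 11935) - 18881) = (2232/13 + 11720)/(-24856 - 18881) = (154592/13)/(-43737) = (154592/13)*(-1/43737) = -154592/568581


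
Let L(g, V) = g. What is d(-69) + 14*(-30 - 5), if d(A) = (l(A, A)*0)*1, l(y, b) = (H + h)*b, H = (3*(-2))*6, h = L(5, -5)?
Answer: -490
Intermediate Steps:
h = 5
H = -36 (H = -6*6 = -36)
l(y, b) = -31*b (l(y, b) = (-36 + 5)*b = -31*b)
d(A) = 0 (d(A) = (-31*A*0)*1 = 0*1 = 0)
d(-69) + 14*(-30 - 5) = 0 + 14*(-30 - 5) = 0 + 14*(-35) = 0 - 490 = -490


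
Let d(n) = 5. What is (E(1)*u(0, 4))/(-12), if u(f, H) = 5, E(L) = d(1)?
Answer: -25/12 ≈ -2.0833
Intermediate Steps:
E(L) = 5
(E(1)*u(0, 4))/(-12) = (5*5)/(-12) = 25*(-1/12) = -25/12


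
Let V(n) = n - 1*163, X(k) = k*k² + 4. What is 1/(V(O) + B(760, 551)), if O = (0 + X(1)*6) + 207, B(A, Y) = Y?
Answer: 1/625 ≈ 0.0016000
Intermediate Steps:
X(k) = 4 + k³ (X(k) = k³ + 4 = 4 + k³)
O = 237 (O = (0 + (4 + 1³)*6) + 207 = (0 + (4 + 1)*6) + 207 = (0 + 5*6) + 207 = (0 + 30) + 207 = 30 + 207 = 237)
V(n) = -163 + n (V(n) = n - 163 = -163 + n)
1/(V(O) + B(760, 551)) = 1/((-163 + 237) + 551) = 1/(74 + 551) = 1/625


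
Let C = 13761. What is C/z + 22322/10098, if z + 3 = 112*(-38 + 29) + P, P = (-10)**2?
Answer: -59311618/4599639 ≈ -12.895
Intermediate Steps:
P = 100
z = -911 (z = -3 + (112*(-38 + 29) + 100) = -3 + (112*(-9) + 100) = -3 + (-1008 + 100) = -3 - 908 = -911)
C/z + 22322/10098 = 13761/(-911) + 22322/10098 = 13761*(-1/911) + 22322*(1/10098) = -13761/911 + 11161/5049 = -59311618/4599639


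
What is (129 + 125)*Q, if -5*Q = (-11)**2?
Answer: -30734/5 ≈ -6146.8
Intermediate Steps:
Q = -121/5 (Q = -1/5*(-11)**2 = -1/5*121 = -121/5 ≈ -24.200)
(129 + 125)*Q = (129 + 125)*(-121/5) = 254*(-121/5) = -30734/5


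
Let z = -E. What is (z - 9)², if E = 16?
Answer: 625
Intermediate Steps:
z = -16 (z = -1*16 = -16)
(z - 9)² = (-16 - 9)² = (-25)² = 625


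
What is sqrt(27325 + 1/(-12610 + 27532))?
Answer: 217*sqrt(14356622)/4974 ≈ 165.30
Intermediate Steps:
sqrt(27325 + 1/(-12610 + 27532)) = sqrt(27325 + 1/14922) = sqrt(407743651/14922) = 217*sqrt(14356622)/4974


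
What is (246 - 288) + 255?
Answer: 213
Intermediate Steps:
(246 - 288) + 255 = -42 + 255 = 213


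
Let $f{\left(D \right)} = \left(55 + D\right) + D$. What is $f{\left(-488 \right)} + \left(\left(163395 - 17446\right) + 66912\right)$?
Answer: $211940$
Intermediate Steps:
$f{\left(D \right)} = 55 + 2 D$
$f{\left(-488 \right)} + \left(\left(163395 - 17446\right) + 66912\right) = \left(55 + 2 \left(-488\right)\right) + \left(\left(163395 - 17446\right) + 66912\right) = \left(55 - 976\right) + \left(145949 + 66912\right) = -921 + 212861 = 211940$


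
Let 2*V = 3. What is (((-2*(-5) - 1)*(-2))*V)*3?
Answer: -81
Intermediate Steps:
V = 3/2 (V = (1/2)*3 = 3/2 ≈ 1.5000)
(((-2*(-5) - 1)*(-2))*V)*3 = (((-2*(-5) - 1)*(-2))*(3/2))*3 = (((10 - 1)*(-2))*(3/2))*3 = ((9*(-2))*(3/2))*3 = -18*3/2*3 = -27*3 = -81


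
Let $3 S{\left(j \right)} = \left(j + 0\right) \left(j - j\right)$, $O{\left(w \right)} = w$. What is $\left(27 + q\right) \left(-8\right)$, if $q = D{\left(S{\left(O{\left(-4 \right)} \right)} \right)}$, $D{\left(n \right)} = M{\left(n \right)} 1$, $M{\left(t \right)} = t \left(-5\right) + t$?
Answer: $-216$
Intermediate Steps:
$M{\left(t \right)} = - 4 t$ ($M{\left(t \right)} = - 5 t + t = - 4 t$)
$S{\left(j \right)} = 0$ ($S{\left(j \right)} = \frac{\left(j + 0\right) \left(j - j\right)}{3} = \frac{j 0}{3} = \frac{1}{3} \cdot 0 = 0$)
$D{\left(n \right)} = - 4 n$ ($D{\left(n \right)} = - 4 n 1 = - 4 n$)
$q = 0$ ($q = \left(-4\right) 0 = 0$)
$\left(27 + q\right) \left(-8\right) = \left(27 + 0\right) \left(-8\right) = 27 \left(-8\right) = -216$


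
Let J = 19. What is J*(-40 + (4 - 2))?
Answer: -722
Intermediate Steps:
J*(-40 + (4 - 2)) = 19*(-40 + (4 - 2)) = 19*(-40 + 2) = 19*(-38) = -722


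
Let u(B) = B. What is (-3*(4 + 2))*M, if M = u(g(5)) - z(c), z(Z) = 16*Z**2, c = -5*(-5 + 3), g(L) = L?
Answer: 28710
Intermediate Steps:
c = 10 (c = -5*(-2) = 10)
M = -1595 (M = 5 - 16*10**2 = 5 - 16*100 = 5 - 1*1600 = 5 - 1600 = -1595)
(-3*(4 + 2))*M = -3*(4 + 2)*(-1595) = -3*6*(-1595) = -18*(-1595) = 28710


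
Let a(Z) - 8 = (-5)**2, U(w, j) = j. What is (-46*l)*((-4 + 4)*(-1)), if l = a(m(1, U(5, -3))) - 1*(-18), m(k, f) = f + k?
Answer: 0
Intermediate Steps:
a(Z) = 33 (a(Z) = 8 + (-5)**2 = 8 + 25 = 33)
l = 51 (l = 33 - 1*(-18) = 33 + 18 = 51)
(-46*l)*((-4 + 4)*(-1)) = (-46*51)*((-4 + 4)*(-1)) = -0*(-1) = -2346*0 = 0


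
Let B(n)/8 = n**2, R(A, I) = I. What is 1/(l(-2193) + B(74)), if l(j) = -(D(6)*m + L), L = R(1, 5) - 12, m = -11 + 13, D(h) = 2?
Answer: 1/43811 ≈ 2.2825e-5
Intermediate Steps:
m = 2
L = -7 (L = 5 - 12 = -7)
B(n) = 8*n**2
l(j) = 3 (l(j) = -(2*2 - 7) = -(4 - 7) = -1*(-3) = 3)
1/(l(-2193) + B(74)) = 1/(3 + 8*74**2) = 1/(3 + 8*5476) = 1/(3 + 43808) = 1/43811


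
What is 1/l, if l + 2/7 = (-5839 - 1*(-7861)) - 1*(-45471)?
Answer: 7/332449 ≈ 2.1056e-5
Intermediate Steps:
l = 332449/7 (l = -2/7 + ((-5839 - 1*(-7861)) - 1*(-45471)) = -2/7 + ((-5839 + 7861) + 45471) = -2/7 + (2022 + 45471) = -2/7 + 47493 = 332449/7 ≈ 47493.)
1/l = 1/(332449/7) = 7/332449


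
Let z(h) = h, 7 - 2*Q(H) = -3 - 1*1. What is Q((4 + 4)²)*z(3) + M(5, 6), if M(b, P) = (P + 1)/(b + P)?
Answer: 377/22 ≈ 17.136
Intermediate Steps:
M(b, P) = (1 + P)/(P + b)
Q(H) = 11/2 (Q(H) = 7/2 - (-3 - 1*1)/2 = 7/2 - (-3 - 1)/2 = 7/2 - ½*(-4) = 7/2 + 2 = 11/2)
Q((4 + 4)²)*z(3) + M(5, 6) = (11/2)*3 + (1 + 6)/(6 + 5) = 33/2 + 7/11 = 377/22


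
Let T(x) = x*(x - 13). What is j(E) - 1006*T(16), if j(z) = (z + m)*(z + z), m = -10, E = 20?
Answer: -47888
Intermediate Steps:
T(x) = x*(-13 + x)
j(z) = 2*z*(-10 + z) (j(z) = (z - 10)*(z + z) = (-10 + z)*(2*z) = 2*z*(-10 + z))
j(E) - 1006*T(16) = 2*20*(-10 + 20) - 16096*(-13 + 16) = 2*20*10 - 16096*3 = 400 - 1006*48 = 400 - 48288 = -47888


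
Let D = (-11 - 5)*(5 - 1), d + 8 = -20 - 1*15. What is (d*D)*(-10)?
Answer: -27520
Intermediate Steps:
d = -43 (d = -8 + (-20 - 1*15) = -8 + (-20 - 15) = -8 - 35 = -43)
D = -64 (D = -16*4 = -64)
(d*D)*(-10) = -43*(-64)*(-10) = 2752*(-10) = -27520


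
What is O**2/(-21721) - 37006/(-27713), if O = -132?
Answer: 428486/803677 ≈ 0.53316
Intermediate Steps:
O**2/(-21721) - 37006/(-27713) = (-132)**2/(-21721) - 37006/(-27713) = 17424*(-1/21721) - 37006*(-1/27713) = -17424/21721 + 37006/27713 = 428486/803677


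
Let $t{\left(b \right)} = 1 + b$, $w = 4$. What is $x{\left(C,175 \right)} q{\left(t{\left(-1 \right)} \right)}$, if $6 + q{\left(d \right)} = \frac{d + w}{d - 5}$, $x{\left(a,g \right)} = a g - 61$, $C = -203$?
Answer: $\frac{1209924}{5} \approx 2.4198 \cdot 10^{5}$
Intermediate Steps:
$x{\left(a,g \right)} = -61 + a g$
$q{\left(d \right)} = -6 + \frac{4 + d}{-5 + d}$ ($q{\left(d \right)} = -6 + \frac{d + 4}{d - 5} = -6 + \frac{4 + d}{-5 + d}$)
$x{\left(C,175 \right)} q{\left(t{\left(-1 \right)} \right)} = \left(-61 - 35525\right) \frac{34 - 5 \left(1 - 1\right)}{-5 + \left(1 - 1\right)} = \left(-61 - 35525\right) \frac{34 - 0}{-5 + 0} = - 35586 \frac{34 + 0}{-5} = - 35586 \left(\left(- \frac{1}{5}\right) 34\right) = \left(-35586\right) \left(- \frac{34}{5}\right) = \frac{1209924}{5}$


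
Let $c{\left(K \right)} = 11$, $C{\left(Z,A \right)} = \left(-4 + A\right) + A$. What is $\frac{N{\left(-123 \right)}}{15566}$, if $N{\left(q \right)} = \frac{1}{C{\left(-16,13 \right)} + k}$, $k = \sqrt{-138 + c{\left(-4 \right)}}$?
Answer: $\frac{11}{4755413} - \frac{i \sqrt{127}}{9510826} \approx 2.3132 \cdot 10^{-6} - 1.1849 \cdot 10^{-6} i$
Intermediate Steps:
$C{\left(Z,A \right)} = -4 + 2 A$
$k = i \sqrt{127}$ ($k = \sqrt{-138 + 11} = \sqrt{-127} = i \sqrt{127} \approx 11.269 i$)
$N{\left(q \right)} = \frac{1}{22 + i \sqrt{127}}$ ($N{\left(q \right)} = \frac{1}{\left(-4 + 2 \cdot 13\right) + i \sqrt{127}} = \frac{1}{\left(-4 + 26\right) + i \sqrt{127}} = \frac{1}{22 + i \sqrt{127}}$)
$\frac{N{\left(-123 \right)}}{15566} = \frac{\frac{22}{611} - \frac{i \sqrt{127}}{611}}{15566} = \left(\frac{22}{611} - \frac{i \sqrt{127}}{611}\right) \frac{1}{15566} = \frac{11}{4755413} - \frac{i \sqrt{127}}{9510826}$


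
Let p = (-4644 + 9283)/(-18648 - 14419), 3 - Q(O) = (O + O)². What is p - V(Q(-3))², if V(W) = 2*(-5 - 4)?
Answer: -10718347/33067 ≈ -324.14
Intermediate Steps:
Q(O) = 3 - 4*O² (Q(O) = 3 - (O + O)² = 3 - (2*O)² = 3 - 4*O²)
V(W) = -18 (V(W) = 2*(-9) = -18)
p = -4639/33067 (p = 4639/(-33067) = 4639*(-1/33067) = -4639/33067 ≈ -0.14029)
p - V(Q(-3))² = -4639/33067 - 1*(-18)² = -4639/33067 - 1*324 = -4639/33067 - 324 = -10718347/33067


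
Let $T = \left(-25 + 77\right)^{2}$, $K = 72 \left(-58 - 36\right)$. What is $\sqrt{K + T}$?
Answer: $4 i \sqrt{254} \approx 63.75 i$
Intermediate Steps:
$K = -6768$ ($K = 72 \left(-94\right) = -6768$)
$T = 2704$ ($T = 52^{2} = 2704$)
$\sqrt{K + T} = \sqrt{-6768 + 2704} = \sqrt{-4064} = 4 i \sqrt{254}$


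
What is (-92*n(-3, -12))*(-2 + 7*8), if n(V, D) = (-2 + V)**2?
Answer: -124200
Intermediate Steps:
(-92*n(-3, -12))*(-2 + 7*8) = (-92*(-2 - 3)**2)*(-2 + 7*8) = (-92*(-5)**2)*(-2 + 56) = -92*25*54 = -2300*54 = -124200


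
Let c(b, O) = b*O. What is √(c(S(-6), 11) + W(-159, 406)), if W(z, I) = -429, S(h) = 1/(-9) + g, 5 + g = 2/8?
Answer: I*√17369/6 ≈ 21.965*I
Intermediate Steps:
g = -19/4 (g = -5 + 2/8 = -5 + 2*(⅛) = -5 + ¼ = -19/4 ≈ -4.7500)
S(h) = -175/36 (S(h) = 1/(-9) - 19/4 = -⅑ - 19/4 = -175/36)
c(b, O) = O*b
√(c(S(-6), 11) + W(-159, 406)) = √(11*(-175/36) - 429) = √(-1925/36 - 429) = √(-17369/36) = I*√17369/6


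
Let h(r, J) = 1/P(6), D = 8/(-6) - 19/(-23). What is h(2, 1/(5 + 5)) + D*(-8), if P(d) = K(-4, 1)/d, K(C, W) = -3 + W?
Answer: 73/69 ≈ 1.0580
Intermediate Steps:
P(d) = -2/d (P(d) = (-3 + 1)/d = -2/d)
D = -35/69 (D = 8*(-1/6) - 19*(-1/23) = -4/3 + 19/23 = -35/69 ≈ -0.50725)
h(r, J) = -3 (h(r, J) = 1/(-2/6) = 1/(-2*1/6) = 1/(-1/3) = -3)
h(2, 1/(5 + 5)) + D*(-8) = -3 - 35/69*(-8) = -3 + 280/69 = 73/69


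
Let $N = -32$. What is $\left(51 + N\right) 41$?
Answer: $779$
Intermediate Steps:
$\left(51 + N\right) 41 = \left(51 - 32\right) 41 = 19 \cdot 41 = 779$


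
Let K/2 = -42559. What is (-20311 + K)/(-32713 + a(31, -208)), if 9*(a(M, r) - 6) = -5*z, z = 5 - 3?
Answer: 948861/294373 ≈ 3.2233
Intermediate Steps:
z = 2
K = -85118 (K = 2*(-42559) = -85118)
a(M, r) = 44/9 (a(M, r) = 6 + (-5*2)/9 = 6 + (1/9)*(-10) = 6 - 10/9 = 44/9)
(-20311 + K)/(-32713 + a(31, -208)) = (-20311 - 85118)/(-32713 + 44/9) = -105429/(-294373/9) = -105429*(-9/294373) = 948861/294373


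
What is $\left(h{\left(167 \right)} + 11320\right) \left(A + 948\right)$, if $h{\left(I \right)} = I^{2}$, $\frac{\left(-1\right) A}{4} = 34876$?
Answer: $-5432642204$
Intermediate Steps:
$A = -139504$ ($A = \left(-4\right) 34876 = -139504$)
$\left(h{\left(167 \right)} + 11320\right) \left(A + 948\right) = \left(167^{2} + 11320\right) \left(-139504 + 948\right) = \left(27889 + 11320\right) \left(-138556\right) = 39209 \left(-138556\right) = -5432642204$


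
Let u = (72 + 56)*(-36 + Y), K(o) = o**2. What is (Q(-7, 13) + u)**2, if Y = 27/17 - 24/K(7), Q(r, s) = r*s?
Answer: 14418325339609/693889 ≈ 2.0779e+7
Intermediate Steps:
Y = 915/833 (Y = 27/17 - 24/(7**2) = 27*(1/17) - 24/49 = 27/17 - 24*1/49 = 27/17 - 24/49 = 915/833 ≈ 1.0984)
u = -3721344/833 (u = (72 + 56)*(-36 + 915/833) = 128*(-29073/833) = -3721344/833 ≈ -4467.4)
(Q(-7, 13) + u)**2 = (-7*13 - 3721344/833)**2 = (-91 - 3721344/833)**2 = (-3797147/833)**2 = 14418325339609/693889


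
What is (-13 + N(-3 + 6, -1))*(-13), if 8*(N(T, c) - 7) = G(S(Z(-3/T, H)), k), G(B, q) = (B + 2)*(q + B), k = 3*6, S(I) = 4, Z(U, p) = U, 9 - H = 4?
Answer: -273/2 ≈ -136.50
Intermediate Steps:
H = 5 (H = 9 - 1*4 = 9 - 4 = 5)
k = 18
G(B, q) = (2 + B)*(B + q)
N(T, c) = 47/2 (N(T, c) = 7 + (4² + 2*4 + 2*18 + 4*18)/8 = 7 + (16 + 8 + 36 + 72)/8 = 7 + (⅛)*132 = 7 + 33/2 = 47/2)
(-13 + N(-3 + 6, -1))*(-13) = (-13 + 47/2)*(-13) = (21/2)*(-13) = -273/2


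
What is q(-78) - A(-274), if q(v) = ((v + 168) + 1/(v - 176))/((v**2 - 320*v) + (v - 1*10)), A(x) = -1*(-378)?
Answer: -2972124613/7862824 ≈ -378.00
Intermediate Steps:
A(x) = 378
q(v) = (168 + v + 1/(-176 + v))/(-10 + v**2 - 319*v) (q(v) = ((168 + v) + 1/(-176 + v))/((v**2 - 320*v) + (v - 10)) = (168 + v + 1/(-176 + v))/((v**2 - 320*v) + (-10 + v)) = (168 + v + 1/(-176 + v))/(-10 + v**2 - 319*v))
q(-78) - A(-274) = (-29567 + (-78)**2 - 8*(-78))/(1760 + (-78)**3 - 495*(-78)**2 + 56134*(-78)) - 1*378 = (-29567 + 6084 + 624)/(1760 - 474552 - 495*6084 - 4378452) - 378 = -22859/(1760 - 474552 - 3011580 - 4378452) - 378 = -22859/(-7862824) - 378 = -1/7862824*(-22859) - 378 = 22859/7862824 - 378 = -2972124613/7862824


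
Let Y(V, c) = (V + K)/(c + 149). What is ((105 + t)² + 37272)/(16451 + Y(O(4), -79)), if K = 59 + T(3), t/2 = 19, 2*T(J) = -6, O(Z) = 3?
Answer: 4040470/1151629 ≈ 3.5085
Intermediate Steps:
T(J) = -3 (T(J) = (½)*(-6) = -3)
t = 38 (t = 2*19 = 38)
K = 56 (K = 59 - 3 = 56)
Y(V, c) = (56 + V)/(149 + c) (Y(V, c) = (V + 56)/(c + 149) = (56 + V)/(149 + c))
((105 + t)² + 37272)/(16451 + Y(O(4), -79)) = ((105 + 38)² + 37272)/(16451 + (56 + 3)/(149 - 79)) = (143² + 37272)/(16451 + 59/70) = (20449 + 37272)/(16451 + (1/70)*59) = 57721/(16451 + 59/70) = 57721/(1151629/70) = 57721*(70/1151629) = 4040470/1151629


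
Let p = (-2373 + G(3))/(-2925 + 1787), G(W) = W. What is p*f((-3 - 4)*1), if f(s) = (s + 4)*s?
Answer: 24885/569 ≈ 43.735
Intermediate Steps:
f(s) = s*(4 + s) (f(s) = (4 + s)*s = s*(4 + s))
p = 1185/569 (p = (-2373 + 3)/(-2925 + 1787) = -2370/(-1138) = -2370*(-1/1138) = 1185/569 ≈ 2.0826)
p*f((-3 - 4)*1) = 1185*(((-3 - 4)*1)*(4 + (-3 - 4)*1))/569 = 1185*((-7*1)*(4 - 7*1))/569 = 1185*(-7*(4 - 7))/569 = 1185*(-7*(-3))/569 = (1185/569)*21 = 24885/569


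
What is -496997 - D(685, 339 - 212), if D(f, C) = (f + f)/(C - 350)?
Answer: -110828961/223 ≈ -4.9699e+5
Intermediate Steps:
D(f, C) = 2*f/(-350 + C) (D(f, C) = (2*f)/(-350 + C) = 2*f/(-350 + C))
-496997 - D(685, 339 - 212) = -496997 - 2*685/(-350 + (339 - 212)) = -496997 - 2*685/(-350 + 127) = -496997 - 2*685/(-223) = -496997 - 2*685*(-1)/223 = -496997 - 1*(-1370/223) = -496997 + 1370/223 = -110828961/223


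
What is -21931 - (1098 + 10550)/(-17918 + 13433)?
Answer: -7565299/345 ≈ -21928.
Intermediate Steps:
-21931 - (1098 + 10550)/(-17918 + 13433) = -21931 - 11648/(-4485) = -21931 - 11648*(-1)/4485 = -21931 - 1*(-896/345) = -21931 + 896/345 = -7565299/345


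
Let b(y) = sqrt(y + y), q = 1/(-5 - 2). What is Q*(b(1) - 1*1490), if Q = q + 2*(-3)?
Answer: 64070/7 - 43*sqrt(2)/7 ≈ 9144.2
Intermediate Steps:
q = -1/7 (q = 1/(-7) = -1/7 ≈ -0.14286)
b(y) = sqrt(2)*sqrt(y) (b(y) = sqrt(2*y) = sqrt(2)*sqrt(y))
Q = -43/7 (Q = -1/7 + 2*(-3) = -1/7 - 6 = -43/7 ≈ -6.1429)
Q*(b(1) - 1*1490) = -43*(sqrt(2)*sqrt(1) - 1*1490)/7 = -43*(sqrt(2)*1 - 1490)/7 = -43*(sqrt(2) - 1490)/7 = -43*(-1490 + sqrt(2))/7 = 64070/7 - 43*sqrt(2)/7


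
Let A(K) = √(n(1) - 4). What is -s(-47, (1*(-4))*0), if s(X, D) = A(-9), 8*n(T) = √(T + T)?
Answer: -I*√(64 - 2*√2)/4 ≈ -1.9553*I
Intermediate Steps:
n(T) = √2*√T/8 (n(T) = √(T + T)/8 = √(2*T)/8 = (√2*√T)/8 = √2*√T/8)
A(K) = √(-4 + √2/8) (A(K) = √(√2*√1/8 - 4) = √((⅛)*√2*1 - 4) = √(√2/8 - 4) = √(-4 + √2/8))
s(X, D) = √(-64 + 2*√2)/4
-s(-47, (1*(-4))*0) = -√(-64 + 2*√2)/4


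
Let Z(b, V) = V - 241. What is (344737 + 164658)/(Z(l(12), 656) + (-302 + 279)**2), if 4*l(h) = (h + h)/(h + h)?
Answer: 509395/944 ≈ 539.61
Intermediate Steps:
l(h) = 1/4 (l(h) = ((h + h)/(h + h))/4 = ((2*h)/((2*h)))/4 = ((2*h)*(1/(2*h)))/4 = (1/4)*1 = 1/4)
Z(b, V) = -241 + V
(344737 + 164658)/(Z(l(12), 656) + (-302 + 279)**2) = (344737 + 164658)/((-241 + 656) + (-302 + 279)**2) = 509395/(415 + (-23)**2) = 509395/(415 + 529) = 509395/944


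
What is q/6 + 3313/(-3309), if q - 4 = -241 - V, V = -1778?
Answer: 1693097/6618 ≈ 255.83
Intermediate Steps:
q = 1541 (q = 4 + (-241 - 1*(-1778)) = 4 + (-241 + 1778) = 4 + 1537 = 1541)
q/6 + 3313/(-3309) = 1541/6 + 3313/(-3309) = 1541*(⅙) + 3313*(-1/3309) = 1541/6 - 3313/3309 = 1693097/6618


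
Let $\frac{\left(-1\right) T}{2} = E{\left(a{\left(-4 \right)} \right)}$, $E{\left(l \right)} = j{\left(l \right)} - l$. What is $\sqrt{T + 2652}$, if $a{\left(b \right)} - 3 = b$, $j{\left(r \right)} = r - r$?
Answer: $5 \sqrt{106} \approx 51.478$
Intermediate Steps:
$j{\left(r \right)} = 0$
$a{\left(b \right)} = 3 + b$
$E{\left(l \right)} = - l$ ($E{\left(l \right)} = 0 - l = - l$)
$T = -2$ ($T = - 2 \left(- (3 - 4)\right) = - 2 \left(\left(-1\right) \left(-1\right)\right) = \left(-2\right) 1 = -2$)
$\sqrt{T + 2652} = \sqrt{-2 + 2652} = \sqrt{2650} = 5 \sqrt{106}$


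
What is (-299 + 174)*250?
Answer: -31250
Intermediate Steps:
(-299 + 174)*250 = -125*250 = -31250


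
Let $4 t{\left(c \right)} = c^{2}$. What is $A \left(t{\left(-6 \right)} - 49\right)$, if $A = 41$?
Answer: $-1640$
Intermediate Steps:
$t{\left(c \right)} = \frac{c^{2}}{4}$
$A \left(t{\left(-6 \right)} - 49\right) = 41 \left(\frac{\left(-6\right)^{2}}{4} - 49\right) = 41 \left(\frac{1}{4} \cdot 36 - 49\right) = 41 \left(9 - 49\right) = 41 \left(-40\right) = -1640$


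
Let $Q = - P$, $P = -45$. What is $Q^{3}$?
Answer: $91125$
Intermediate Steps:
$Q = 45$ ($Q = \left(-1\right) \left(-45\right) = 45$)
$Q^{3} = 45^{3} = 91125$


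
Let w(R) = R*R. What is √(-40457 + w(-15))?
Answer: 2*I*√10058 ≈ 200.58*I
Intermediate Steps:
w(R) = R²
√(-40457 + w(-15)) = √(-40457 + (-15)²) = √(-40457 + 225) = √(-40232) = 2*I*√10058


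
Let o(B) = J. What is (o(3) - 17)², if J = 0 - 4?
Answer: 441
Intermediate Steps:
J = -4
o(B) = -4
(o(3) - 17)² = (-4 - 17)² = (-21)² = 441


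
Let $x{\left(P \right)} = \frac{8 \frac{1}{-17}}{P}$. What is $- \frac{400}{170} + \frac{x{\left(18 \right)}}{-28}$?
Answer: $- \frac{2519}{1071} \approx -2.352$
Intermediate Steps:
$x{\left(P \right)} = - \frac{8}{17 P}$ ($x{\left(P \right)} = \frac{8 \left(- \frac{1}{17}\right)}{P} = - \frac{8}{17 P}$)
$- \frac{400}{170} + \frac{x{\left(18 \right)}}{-28} = - \frac{400}{170} + \frac{\left(- \frac{8}{17}\right) \frac{1}{18}}{-28} = \left(-400\right) \frac{1}{170} + \left(- \frac{8}{17}\right) \frac{1}{18} \left(- \frac{1}{28}\right) = - \frac{40}{17} - - \frac{1}{1071} = - \frac{40}{17} + \frac{1}{1071} = - \frac{2519}{1071}$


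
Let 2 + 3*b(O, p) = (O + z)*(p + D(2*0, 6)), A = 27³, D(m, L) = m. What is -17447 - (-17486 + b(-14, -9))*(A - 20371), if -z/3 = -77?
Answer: -37488485/3 ≈ -1.2496e+7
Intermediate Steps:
z = 231 (z = -3*(-77) = 231)
A = 19683
b(O, p) = -⅔ + p*(231 + O)/3 (b(O, p) = -⅔ + ((O + 231)*(p + 2*0))/3 = -⅔ + ((231 + O)*(p + 0))/3 = -⅔ + ((231 + O)*p)/3 = -⅔ + (p*(231 + O))/3 = -⅔ + p*(231 + O)/3)
-17447 - (-17486 + b(-14, -9))*(A - 20371) = -17447 - (-17486 + (-⅔ + 77*(-9) + (⅓)*(-14)*(-9)))*(19683 - 20371) = -17447 - (-17486 + (-⅔ - 693 + 42))*(-688) = -17447 - (-17486 - 1955/3)*(-688) = -17447 - (-54413)*(-688)/3 = -17447 - 1*37436144/3 = -17447 - 37436144/3 = -37488485/3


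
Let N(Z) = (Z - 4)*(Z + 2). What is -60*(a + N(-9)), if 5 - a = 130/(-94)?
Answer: -274620/47 ≈ -5843.0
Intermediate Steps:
N(Z) = (-4 + Z)*(2 + Z)
a = 300/47 (a = 5 - 130/(-94) = 5 - 130*(-1)/94 = 5 - 1*(-65/47) = 5 + 65/47 = 300/47 ≈ 6.3830)
-60*(a + N(-9)) = -60*(300/47 + (-8 + (-9)² - 2*(-9))) = -60*(300/47 + (-8 + 81 + 18)) = -60*(300/47 + 91) = -60*4577/47 = -274620/47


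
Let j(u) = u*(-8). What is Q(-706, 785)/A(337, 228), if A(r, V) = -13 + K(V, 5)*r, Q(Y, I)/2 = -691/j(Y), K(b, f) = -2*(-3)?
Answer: -691/5673416 ≈ -0.00012180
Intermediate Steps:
j(u) = -8*u
K(b, f) = 6
Q(Y, I) = 691/(4*Y) (Q(Y, I) = 2*(-691*(-1/(8*Y))) = 2*(-(-691)/(8*Y)) = 2*(691/(8*Y)) = 691/(4*Y))
A(r, V) = -13 + 6*r
Q(-706, 785)/A(337, 228) = ((691/4)/(-706))/(-13 + 6*337) = ((691/4)*(-1/706))/(-13 + 2022) = -691/2824/2009 = -691/2824*1/2009 = -691/5673416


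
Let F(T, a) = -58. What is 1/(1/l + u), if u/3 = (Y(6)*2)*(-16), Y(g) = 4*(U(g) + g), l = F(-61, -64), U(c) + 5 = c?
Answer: -58/155905 ≈ -0.00037202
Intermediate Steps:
U(c) = -5 + c
l = -58
Y(g) = -20 + 8*g (Y(g) = 4*((-5 + g) + g) = 4*(-5 + 2*g) = -20 + 8*g)
u = -2688 (u = 3*(((-20 + 8*6)*2)*(-16)) = 3*(((-20 + 48)*2)*(-16)) = 3*((28*2)*(-16)) = 3*(56*(-16)) = 3*(-896) = -2688)
1/(1/l + u) = 1/(1/(-58) - 2688) = 1/(-1/58 - 2688) = 1/(-155905/58) = -58/155905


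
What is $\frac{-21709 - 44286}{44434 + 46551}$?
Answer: $- \frac{13199}{18197} \approx -0.72534$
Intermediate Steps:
$\frac{-21709 - 44286}{44434 + 46551} = - \frac{65995}{90985} = \left(-65995\right) \frac{1}{90985} = - \frac{13199}{18197}$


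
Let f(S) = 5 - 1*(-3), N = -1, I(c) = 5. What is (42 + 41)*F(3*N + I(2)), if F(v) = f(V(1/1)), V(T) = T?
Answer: 664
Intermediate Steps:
f(S) = 8 (f(S) = 5 + 3 = 8)
F(v) = 8
(42 + 41)*F(3*N + I(2)) = (42 + 41)*8 = 83*8 = 664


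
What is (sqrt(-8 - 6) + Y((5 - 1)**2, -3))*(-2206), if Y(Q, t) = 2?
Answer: -4412 - 2206*I*sqrt(14) ≈ -4412.0 - 8254.1*I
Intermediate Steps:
(sqrt(-8 - 6) + Y((5 - 1)**2, -3))*(-2206) = (sqrt(-8 - 6) + 2)*(-2206) = (sqrt(-14) + 2)*(-2206) = (I*sqrt(14) + 2)*(-2206) = (2 + I*sqrt(14))*(-2206) = -4412 - 2206*I*sqrt(14)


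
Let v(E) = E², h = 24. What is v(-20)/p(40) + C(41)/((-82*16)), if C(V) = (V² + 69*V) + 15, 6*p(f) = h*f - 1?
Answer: -1190675/1258208 ≈ -0.94633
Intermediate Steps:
p(f) = -⅙ + 4*f (p(f) = (24*f - 1)/6 = (-1 + 24*f)/6 = -⅙ + 4*f)
C(V) = 15 + V² + 69*V
v(-20)/p(40) + C(41)/((-82*16)) = (-20)²/(-⅙ + 4*40) + (15 + 41² + 69*41)/((-82*16)) = 400/(-⅙ + 160) + (15 + 1681 + 2829)/(-1312) = 400/(959/6) + 4525*(-1/1312) = 400*(6/959) - 4525/1312 = 2400/959 - 4525/1312 = -1190675/1258208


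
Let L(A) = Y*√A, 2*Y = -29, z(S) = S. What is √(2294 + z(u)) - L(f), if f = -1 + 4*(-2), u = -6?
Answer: 4*√143 + 87*I/2 ≈ 47.833 + 43.5*I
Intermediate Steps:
f = -9 (f = -1 - 8 = -9)
Y = -29/2 (Y = (½)*(-29) = -29/2 ≈ -14.500)
L(A) = -29*√A/2
√(2294 + z(u)) - L(f) = √(2294 - 6) - (-29)*√(-9)/2 = √2288 - (-29)*3*I/2 = 4*√143 - (-87)*I/2 = 4*√143 + 87*I/2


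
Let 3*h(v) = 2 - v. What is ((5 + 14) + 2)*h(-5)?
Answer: 49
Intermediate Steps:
h(v) = ⅔ - v/3 (h(v) = (2 - v)/3 = ⅔ - v/3)
((5 + 14) + 2)*h(-5) = ((5 + 14) + 2)*(⅔ - ⅓*(-5)) = (19 + 2)*(⅔ + 5/3) = 21*(7/3) = 49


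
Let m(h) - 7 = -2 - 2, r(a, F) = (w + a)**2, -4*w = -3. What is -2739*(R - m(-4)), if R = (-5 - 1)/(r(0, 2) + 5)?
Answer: 994257/89 ≈ 11171.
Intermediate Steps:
w = 3/4 (w = -1/4*(-3) = 3/4 ≈ 0.75000)
r(a, F) = (3/4 + a)**2
m(h) = 3 (m(h) = 7 + (-2 - 2) = 7 - 4 = 3)
R = -96/89 (R = (-5 - 1)/((3 + 4*0)**2/16 + 5) = -6/((3 + 0)**2/16 + 5) = -6/((1/16)*3**2 + 5) = -6/((1/16)*9 + 5) = -6/(9/16 + 5) = -6/89/16 = -6*16/89 = -96/89 ≈ -1.0787)
-2739*(R - m(-4)) = -2739*(-96/89 - 1*3) = -2739*(-96/89 - 3) = -2739*(-363/89) = 994257/89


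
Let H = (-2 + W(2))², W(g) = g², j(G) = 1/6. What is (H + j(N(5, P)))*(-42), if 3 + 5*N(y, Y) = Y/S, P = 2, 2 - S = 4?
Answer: -175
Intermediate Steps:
S = -2 (S = 2 - 1*4 = 2 - 4 = -2)
N(y, Y) = -⅗ - Y/10 (N(y, Y) = -⅗ + (Y/(-2))/5 = -⅗ + (Y*(-½))/5 = -⅗ + (-Y/2)/5 = -⅗ - Y/10)
j(G) = ⅙
H = 4 (H = (-2 + 2²)² = (-2 + 4)² = 2² = 4)
(H + j(N(5, P)))*(-42) = (4 + ⅙)*(-42) = (25/6)*(-42) = -175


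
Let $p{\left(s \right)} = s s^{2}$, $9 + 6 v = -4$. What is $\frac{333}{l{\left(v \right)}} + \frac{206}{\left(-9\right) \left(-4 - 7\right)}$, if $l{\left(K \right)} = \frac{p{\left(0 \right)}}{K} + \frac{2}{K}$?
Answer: $- \frac{142033}{396} \approx -358.67$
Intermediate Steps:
$v = - \frac{13}{6}$ ($v = - \frac{3}{2} + \frac{1}{6} \left(-4\right) = - \frac{3}{2} - \frac{2}{3} = - \frac{13}{6} \approx -2.1667$)
$p{\left(s \right)} = s^{3}$
$l{\left(K \right)} = \frac{2}{K}$ ($l{\left(K \right)} = \frac{0^{3}}{K} + \frac{2}{K} = \frac{0}{K} + \frac{2}{K} = 0 + \frac{2}{K} = \frac{2}{K}$)
$\frac{333}{l{\left(v \right)}} + \frac{206}{\left(-9\right) \left(-4 - 7\right)} = \frac{333}{2 \frac{1}{- \frac{13}{6}}} + \frac{206}{\left(-9\right) \left(-4 - 7\right)} = \frac{333}{2 \left(- \frac{6}{13}\right)} + \frac{206}{\left(-9\right) \left(-11\right)} = \frac{333}{- \frac{12}{13}} + \frac{206}{99} = 333 \left(- \frac{13}{12}\right) + 206 \cdot \frac{1}{99} = - \frac{1443}{4} + \frac{206}{99} = - \frac{142033}{396}$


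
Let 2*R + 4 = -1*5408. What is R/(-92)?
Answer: 1353/46 ≈ 29.413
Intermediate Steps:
R = -2706 (R = -2 + (-1*5408)/2 = -2 + (½)*(-5408) = -2 - 2704 = -2706)
R/(-92) = -2706/(-92) = -2706*(-1/92) = 1353/46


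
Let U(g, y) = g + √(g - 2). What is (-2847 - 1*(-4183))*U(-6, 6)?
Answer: -8016 + 2672*I*√2 ≈ -8016.0 + 3778.8*I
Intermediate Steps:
U(g, y) = g + √(-2 + g)
(-2847 - 1*(-4183))*U(-6, 6) = (-2847 - 1*(-4183))*(-6 + √(-2 - 6)) = (-2847 + 4183)*(-6 + √(-8)) = 1336*(-6 + 2*I*√2) = -8016 + 2672*I*√2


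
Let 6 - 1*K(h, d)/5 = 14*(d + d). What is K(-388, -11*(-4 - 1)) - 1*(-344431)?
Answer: 336761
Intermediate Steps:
K(h, d) = 30 - 140*d (K(h, d) = 30 - 70*(d + d) = 30 - 70*2*d = 30 - 140*d)
K(-388, -11*(-4 - 1)) - 1*(-344431) = (30 - (-1540)*(-4 - 1)) - 1*(-344431) = (30 - (-1540)*(-5)) + 344431 = (30 - 140*55) + 344431 = (30 - 7700) + 344431 = -7670 + 344431 = 336761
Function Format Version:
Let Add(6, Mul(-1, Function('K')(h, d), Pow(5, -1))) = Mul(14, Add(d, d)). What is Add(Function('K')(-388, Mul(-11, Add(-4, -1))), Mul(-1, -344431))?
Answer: 336761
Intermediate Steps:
Function('K')(h, d) = Add(30, Mul(-140, d)) (Function('K')(h, d) = Add(30, Mul(-5, Mul(14, Add(d, d)))) = Add(30, Mul(-5, Mul(14, Mul(2, d)))) = Add(30, Mul(-5, Mul(28, d))) = Add(30, Mul(-140, d)))
Add(Function('K')(-388, Mul(-11, Add(-4, -1))), Mul(-1, -344431)) = Add(Add(30, Mul(-140, Mul(-11, Add(-4, -1)))), Mul(-1, -344431)) = Add(Add(30, Mul(-140, Mul(-11, -5))), 344431) = Add(Add(30, Mul(-140, 55)), 344431) = Add(Add(30, -7700), 344431) = Add(-7670, 344431) = 336761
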